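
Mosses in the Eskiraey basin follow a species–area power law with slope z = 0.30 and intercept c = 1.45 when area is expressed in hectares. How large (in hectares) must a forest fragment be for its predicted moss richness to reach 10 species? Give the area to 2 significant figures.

620 hectares

10 = 1.45 × A^0.3  ⇒  A^0.3 = 10/1.45 = 6.897
ln A = ln(6.897) / 0.3 = 1.9310 / 0.3 = 6.4367
A = e^6.4367 ≈ 624.4 hectares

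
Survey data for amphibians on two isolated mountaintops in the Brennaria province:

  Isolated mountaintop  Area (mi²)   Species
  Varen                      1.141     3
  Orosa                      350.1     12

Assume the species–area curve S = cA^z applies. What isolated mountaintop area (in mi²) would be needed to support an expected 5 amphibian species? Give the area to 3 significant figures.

9.41 mi²

z = ln(12/3) / ln(350.1/1.141) = 1.3863 / 5.7263 = 0.2421
c = 3 / 1.141^0.2421 = 3 / 1.032 = 2.906
A = (5/2.906)^(1/0.2421) ⇒ ln A = ln(1.721)/0.2421 = 2.2420
A = e^2.2420 ≈ 9.412 mi²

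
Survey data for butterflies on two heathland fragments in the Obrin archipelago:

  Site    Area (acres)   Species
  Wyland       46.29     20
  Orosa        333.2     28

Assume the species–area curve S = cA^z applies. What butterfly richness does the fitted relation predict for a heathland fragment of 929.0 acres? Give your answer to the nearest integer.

33

z = ln(28/20) / ln(333.2/46.29) = 0.3365 / 1.9738 = 0.1705
c = 20 / 46.29^0.1705 = 20 / 1.923 = 10.4
S₃ = 10.4 × 929^0.1705 = 10.4 × 3.206 ≈ 33.35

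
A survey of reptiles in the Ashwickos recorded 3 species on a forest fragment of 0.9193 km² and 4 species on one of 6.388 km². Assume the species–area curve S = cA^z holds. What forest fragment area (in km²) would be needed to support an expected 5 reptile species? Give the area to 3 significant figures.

28.7 km²

z = ln(4/3) / ln(6.388/0.9193) = 0.2877 / 1.9386 = 0.1484
c = 3 / 0.9193^0.1484 = 3 / 0.9876 = 3.038
A = (5/3.038)^(1/0.1484) ⇒ ln A = ln(1.646)/0.1484 = 3.3581
A = e^3.3581 ≈ 28.73 km²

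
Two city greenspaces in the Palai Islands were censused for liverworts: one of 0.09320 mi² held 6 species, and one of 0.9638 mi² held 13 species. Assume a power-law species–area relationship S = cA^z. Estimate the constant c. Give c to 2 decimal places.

13.16

z = ln(S₂/S₁) / ln(A₂/A₁) = ln(13/6) / ln(0.9638/0.0932) = 0.7732 / 2.3361 = 0.3310
c = S₁ / A₁^z = 6 / 0.0932^0.3310 = 6 / 0.4559 = 13.16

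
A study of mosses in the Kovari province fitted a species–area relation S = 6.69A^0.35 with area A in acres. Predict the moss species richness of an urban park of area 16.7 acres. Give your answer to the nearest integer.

S = 6.69 × 16.7^0.35
ln S = ln 6.69 + 0.35 × ln 16.7 = 1.9006 + 0.35 × 2.8154 = 2.8860
S = e^2.8860 ≈ 17.92

18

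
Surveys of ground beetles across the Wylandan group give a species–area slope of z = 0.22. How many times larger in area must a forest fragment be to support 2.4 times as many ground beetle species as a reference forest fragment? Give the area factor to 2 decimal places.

(A₂/A₁)^0.22 = 2.4, so A₂/A₁ = 2.4^(1/0.22) = 2.4^4.545
ln(A₂/A₁) = ln 2.4 / 0.22 = 0.8755 / 0.22 = 3.9794
A₂/A₁ = e^3.9794 ≈ 53.49

53.49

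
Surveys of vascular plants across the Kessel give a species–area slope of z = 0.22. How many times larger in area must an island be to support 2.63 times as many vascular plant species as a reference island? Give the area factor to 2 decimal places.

(A₂/A₁)^0.22 = 2.63, so A₂/A₁ = 2.63^(1/0.22) = 2.63^4.545
ln(A₂/A₁) = ln 2.63 / 0.22 = 0.9670 / 0.22 = 4.3954
A₂/A₁ = e^4.3954 ≈ 81.08

81.08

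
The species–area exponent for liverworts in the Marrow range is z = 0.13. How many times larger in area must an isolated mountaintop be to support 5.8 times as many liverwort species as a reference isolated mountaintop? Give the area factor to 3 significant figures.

746000

(A₂/A₁)^0.13 = 5.8, so A₂/A₁ = 5.8^(1/0.13) = 5.8^7.692
ln(A₂/A₁) = ln 5.8 / 0.13 = 1.7579 / 0.13 = 13.5220
A₂/A₁ = e^13.5220 ≈ 745629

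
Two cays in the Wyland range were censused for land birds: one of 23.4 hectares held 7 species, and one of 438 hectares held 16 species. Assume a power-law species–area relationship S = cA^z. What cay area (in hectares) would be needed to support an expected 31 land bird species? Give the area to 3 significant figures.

z = ln(16/7) / ln(438/23.4) = 0.8267 / 2.9295 = 0.2822
c = 7 / 23.4^0.2822 = 7 / 2.434 = 2.876
A = (31/2.876)^(1/0.2822) ⇒ ln A = ln(10.78)/0.2822 = 8.4260
A = e^8.4260 ≈ 4564 hectares

4560 hectares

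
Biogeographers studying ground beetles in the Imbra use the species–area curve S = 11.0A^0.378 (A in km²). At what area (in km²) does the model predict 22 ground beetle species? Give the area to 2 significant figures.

22 = 11 × A^0.378  ⇒  A^0.378 = 22/11 = 2
ln A = ln(2) / 0.378 = 0.6931 / 0.378 = 1.8337
A = e^1.8337 ≈ 6.257 km²

6.3 km²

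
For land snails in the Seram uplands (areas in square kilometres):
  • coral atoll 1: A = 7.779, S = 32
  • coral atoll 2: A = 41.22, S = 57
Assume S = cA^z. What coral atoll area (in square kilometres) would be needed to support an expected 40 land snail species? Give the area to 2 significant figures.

z = ln(57/32) / ln(41.22/7.779) = 0.5773 / 1.6675 = 0.3462
c = 32 / 7.779^0.3462 = 32 / 2.034 = 15.73
A = (40/15.73)^(1/0.3462) ⇒ ln A = ln(2.543)/0.3462 = 2.6959
A = e^2.6959 ≈ 14.82 square kilometres

15 square kilometres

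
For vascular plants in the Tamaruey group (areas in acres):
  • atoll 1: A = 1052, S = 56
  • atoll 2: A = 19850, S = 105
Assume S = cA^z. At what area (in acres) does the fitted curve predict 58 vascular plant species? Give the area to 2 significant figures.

1200 acres

z = ln(105/56) / ln(19850/1052) = 0.6286 / 2.9375 = 0.2140
c = 56 / 1052^0.2140 = 56 / 4.433 = 12.63
A = (58/12.63)^(1/0.2140) ⇒ ln A = ln(4.591)/0.2140 = 7.1224
A = e^7.1224 ≈ 1239 acres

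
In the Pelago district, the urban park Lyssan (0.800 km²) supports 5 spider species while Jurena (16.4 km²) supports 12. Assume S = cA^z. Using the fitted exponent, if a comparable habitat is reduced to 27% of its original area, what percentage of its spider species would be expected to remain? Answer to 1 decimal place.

z = ln(12/5) / ln(16.4/0.8) = 0.8755 / 3.0204 = 0.2898
S_new/S_old = (A_new/A_old)^z = 0.27^0.2898 = exp(0.2898 × -1.3093) = 0.6842

68.4%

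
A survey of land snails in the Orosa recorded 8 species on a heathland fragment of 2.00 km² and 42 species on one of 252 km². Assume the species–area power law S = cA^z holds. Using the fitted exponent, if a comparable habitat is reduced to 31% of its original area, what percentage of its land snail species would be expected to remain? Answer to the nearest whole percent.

67%

z = ln(42/8) / ln(252/2) = 1.6582 / 4.8363 = 0.3429
S_new/S_old = (A_new/A_old)^z = 0.31^0.3429 = exp(0.3429 × -1.1712) = 0.6693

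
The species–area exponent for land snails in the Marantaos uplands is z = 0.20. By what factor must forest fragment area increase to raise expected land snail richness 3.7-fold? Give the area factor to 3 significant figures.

(A₂/A₁)^0.2 = 3.7, so A₂/A₁ = 3.7^(1/0.2) = 3.7^5
ln(A₂/A₁) = ln 3.7 / 0.2 = 1.3083 / 0.2 = 6.5417
A₂/A₁ = e^6.5417 ≈ 693.4

693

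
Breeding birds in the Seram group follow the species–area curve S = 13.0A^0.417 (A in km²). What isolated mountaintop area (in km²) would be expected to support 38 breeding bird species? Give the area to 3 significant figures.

13.1 km²

38 = 13 × A^0.417  ⇒  A^0.417 = 38/13 = 2.923
ln A = ln(2.923) / 0.417 = 1.0726 / 0.417 = 2.5723
A = e^2.5723 ≈ 13.1 km²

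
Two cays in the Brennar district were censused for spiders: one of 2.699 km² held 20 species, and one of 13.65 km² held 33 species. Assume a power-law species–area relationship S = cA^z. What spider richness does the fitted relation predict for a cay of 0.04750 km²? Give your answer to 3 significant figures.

z = ln(33/20) / ln(13.65/2.699) = 0.5008 / 1.6209 = 0.3090
c = 20 / 2.699^0.3090 = 20 / 1.359 = 14.72
S₃ = 14.72 × 0.0475^0.3090 = 14.72 × 0.3901 ≈ 5.741

5.74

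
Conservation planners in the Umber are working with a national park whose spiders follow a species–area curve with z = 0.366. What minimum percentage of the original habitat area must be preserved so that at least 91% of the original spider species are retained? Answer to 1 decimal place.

Need (A_new/A_old)^0.366 = 0.91, so A_new/A_old = 0.91^(1/0.366) = 0.91^2.732
ln(A_new/A_old) = ln 0.91 / 0.366 = -0.0943 / 0.366 = -0.2577
A_new/A_old = e^-0.2577 ≈ 0.7728

77.3%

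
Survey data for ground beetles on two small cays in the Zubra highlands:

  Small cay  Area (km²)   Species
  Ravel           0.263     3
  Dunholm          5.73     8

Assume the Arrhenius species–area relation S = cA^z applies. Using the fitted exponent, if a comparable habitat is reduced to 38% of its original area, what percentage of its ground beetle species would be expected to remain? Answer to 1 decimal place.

73.5%

z = ln(8/3) / ln(5.73/0.263) = 0.9808 / 3.0813 = 0.3183
S_new/S_old = (A_new/A_old)^z = 0.38^0.3183 = exp(0.3183 × -0.9676) = 0.7349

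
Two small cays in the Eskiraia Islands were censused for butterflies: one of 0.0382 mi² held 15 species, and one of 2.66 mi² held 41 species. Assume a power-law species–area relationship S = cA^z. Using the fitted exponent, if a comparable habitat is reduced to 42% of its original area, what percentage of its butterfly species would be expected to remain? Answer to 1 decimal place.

z = ln(41/15) / ln(2.66/0.0382) = 1.0055 / 4.2432 = 0.2370
S_new/S_old = (A_new/A_old)^z = 0.42^0.2370 = exp(0.2370 × -0.8675) = 0.8142

81.4%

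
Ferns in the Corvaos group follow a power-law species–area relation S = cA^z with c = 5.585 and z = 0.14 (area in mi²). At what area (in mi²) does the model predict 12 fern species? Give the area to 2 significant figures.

240 mi²

12 = 5.585 × A^0.14  ⇒  A^0.14 = 12/5.585 = 2.149
ln A = ln(2.149) / 0.14 = 0.7648 / 0.14 = 5.4630
A = e^5.4630 ≈ 235.8 mi²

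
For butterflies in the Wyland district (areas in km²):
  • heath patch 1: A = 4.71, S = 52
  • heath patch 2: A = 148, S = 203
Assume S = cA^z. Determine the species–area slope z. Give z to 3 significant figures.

Taking logs: ln S = ln c + z ln A, so z = (ln S₂ − ln S₁)/(ln A₂ − ln A₁).
z = ln(203/52) / ln(148/4.71) = ln(3.904) / ln(31.42) = 1.3620 / 3.4475 = 0.3951

0.395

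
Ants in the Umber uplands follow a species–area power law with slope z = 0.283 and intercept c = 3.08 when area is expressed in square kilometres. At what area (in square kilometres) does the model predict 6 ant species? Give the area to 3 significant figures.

6 = 3.08 × A^0.283  ⇒  A^0.283 = 6/3.08 = 1.948
ln A = ln(1.948) / 0.283 = 0.6668 / 0.283 = 2.3563
A = e^2.3563 ≈ 10.55 square kilometres

10.6 square kilometres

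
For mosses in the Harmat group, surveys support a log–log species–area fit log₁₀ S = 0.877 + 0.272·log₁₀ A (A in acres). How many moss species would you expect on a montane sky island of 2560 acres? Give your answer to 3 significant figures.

S = 7.534 × 2560^0.272
ln S = ln 7.534 + 0.272 × ln 2560 = 2.0194 + 0.272 × 7.8478 = 4.1540
S = e^4.1540 ≈ 63.69

63.7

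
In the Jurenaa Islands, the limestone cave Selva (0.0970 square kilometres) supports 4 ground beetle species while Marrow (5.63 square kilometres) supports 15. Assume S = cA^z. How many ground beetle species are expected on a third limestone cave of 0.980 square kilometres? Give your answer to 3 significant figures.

z = ln(15/4) / ln(5.63/0.097) = 1.3218 / 4.0612 = 0.3255
c = 4 / 0.097^0.3255 = 4 / 0.468 = 8.547
S₃ = 8.547 × 0.98^0.3255 = 8.547 × 0.9934 ≈ 8.491

8.49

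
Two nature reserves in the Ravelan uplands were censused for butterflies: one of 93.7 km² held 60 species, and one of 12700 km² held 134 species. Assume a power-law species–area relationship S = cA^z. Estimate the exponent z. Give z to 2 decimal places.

0.16

Taking logs: ln S = ln c + z ln A, so z = (ln S₂ − ln S₁)/(ln A₂ − ln A₁).
z = ln(134/60) / ln(12700/93.7) = ln(2.233) / ln(135.5) = 0.8035 / 4.9093 = 0.1637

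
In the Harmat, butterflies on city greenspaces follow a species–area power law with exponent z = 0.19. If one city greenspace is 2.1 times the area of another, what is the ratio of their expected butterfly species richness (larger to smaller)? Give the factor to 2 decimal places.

S₂/S₁ = (A₂/A₁)^z = 2.1^0.19
ln(S₂/S₁) = 0.19 × ln 2.1 = 0.19 × 0.7419 = 0.1410
S₂/S₁ = e^0.1410 ≈ 1.151

1.15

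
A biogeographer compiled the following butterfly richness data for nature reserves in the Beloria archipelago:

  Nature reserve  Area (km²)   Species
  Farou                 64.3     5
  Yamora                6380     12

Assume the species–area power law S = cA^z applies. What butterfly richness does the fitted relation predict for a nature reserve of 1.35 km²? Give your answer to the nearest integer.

2

z = ln(12/5) / ln(6380/64.3) = 0.8755 / 4.5974 = 0.1904
c = 5 / 64.3^0.1904 = 5 / 2.21 = 2.263
S₃ = 2.263 × 1.35^0.1904 = 2.263 × 1.059 ≈ 2.396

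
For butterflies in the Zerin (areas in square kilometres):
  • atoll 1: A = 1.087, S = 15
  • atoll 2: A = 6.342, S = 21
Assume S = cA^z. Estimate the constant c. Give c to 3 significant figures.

z = ln(S₂/S₁) / ln(A₂/A₁) = ln(21/15) / ln(6.342/1.087) = 0.3365 / 1.7638 = 0.1908
c = S₁ / A₁^z = 15 / 1.087^0.1908 = 15 / 1.016 = 14.76

14.8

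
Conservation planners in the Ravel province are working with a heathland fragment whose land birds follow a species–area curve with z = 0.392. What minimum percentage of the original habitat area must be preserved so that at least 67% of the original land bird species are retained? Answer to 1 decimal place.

36.0%

Need (A_new/A_old)^0.392 = 0.67, so A_new/A_old = 0.67^(1/0.392) = 0.67^2.551
ln(A_new/A_old) = ln 0.67 / 0.392 = -0.4005 / 0.392 = -1.0216
A_new/A_old = e^-1.0216 ≈ 0.36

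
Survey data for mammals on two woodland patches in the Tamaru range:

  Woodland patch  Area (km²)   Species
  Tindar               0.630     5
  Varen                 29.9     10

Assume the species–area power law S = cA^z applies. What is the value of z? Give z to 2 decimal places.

Taking logs: ln S = ln c + z ln A, so z = (ln S₂ − ln S₁)/(ln A₂ − ln A₁).
z = ln(10/5) / ln(29.9/0.63) = ln(2) / ln(47.46) = 0.6931 / 3.8599 = 0.1796

0.18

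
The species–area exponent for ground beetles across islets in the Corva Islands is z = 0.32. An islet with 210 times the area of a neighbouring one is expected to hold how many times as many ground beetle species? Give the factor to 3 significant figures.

S₂/S₁ = (A₂/A₁)^z = 210^0.32
ln(S₂/S₁) = 0.32 × ln 210 = 0.32 × 5.3471 = 1.7111
S₂/S₁ = e^1.7111 ≈ 5.535

5.53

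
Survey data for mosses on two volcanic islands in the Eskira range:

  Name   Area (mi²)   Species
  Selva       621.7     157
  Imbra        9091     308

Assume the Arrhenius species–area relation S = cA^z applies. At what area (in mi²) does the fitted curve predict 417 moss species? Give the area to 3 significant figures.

z = ln(308/157) / ln(9091/621.7) = 0.6739 / 2.6826 = 0.2512
c = 157 / 621.7^0.2512 = 157 / 5.032 = 31.2
A = (417/31.2)^(1/0.2512) ⇒ ln A = ln(13.37)/0.2512 = 10.3212
A = e^10.3212 ≈ 30370 mi²

30400 mi²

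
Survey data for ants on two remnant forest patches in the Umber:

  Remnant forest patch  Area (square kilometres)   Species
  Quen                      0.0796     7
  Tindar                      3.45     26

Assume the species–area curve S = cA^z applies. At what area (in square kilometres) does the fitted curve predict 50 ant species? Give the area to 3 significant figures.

z = ln(26/7) / ln(3.45/0.0796) = 1.3122 / 3.7691 = 0.3481
c = 7 / 0.0796^0.3481 = 7 / 0.4143 = 16.89
A = (50/16.89)^(1/0.3481) ⇒ ln A = ln(2.96)/0.3481 = 3.1167
A = e^3.1167 ≈ 22.57 square kilometres

22.6 square kilometres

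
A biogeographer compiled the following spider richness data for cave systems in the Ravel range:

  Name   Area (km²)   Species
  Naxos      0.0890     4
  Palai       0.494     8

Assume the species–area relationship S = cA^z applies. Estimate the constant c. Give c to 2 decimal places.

10.64

z = ln(S₂/S₁) / ln(A₂/A₁) = ln(8/4) / ln(0.494/0.089) = 0.6931 / 1.7139 = 0.4044
c = S₁ / A₁^z = 4 / 0.089^0.4044 = 4 / 0.3759 = 10.64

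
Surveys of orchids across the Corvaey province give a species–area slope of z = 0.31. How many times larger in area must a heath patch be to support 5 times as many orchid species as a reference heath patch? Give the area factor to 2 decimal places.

179.78

(A₂/A₁)^0.31 = 5, so A₂/A₁ = 5^(1/0.31) = 5^3.226
ln(A₂/A₁) = ln 5 / 0.31 = 1.6094 / 0.31 = 5.1917
A₂/A₁ = e^5.1917 ≈ 179.8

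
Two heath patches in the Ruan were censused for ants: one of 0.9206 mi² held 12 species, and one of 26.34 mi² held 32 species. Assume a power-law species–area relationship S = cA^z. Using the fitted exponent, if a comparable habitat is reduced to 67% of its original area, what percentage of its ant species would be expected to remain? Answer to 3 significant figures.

88.9%

z = ln(32/12) / ln(26.34/0.9206) = 0.9808 / 3.3538 = 0.2925
S_new/S_old = (A_new/A_old)^z = 0.67^0.2925 = exp(0.2925 × -0.4005) = 0.8895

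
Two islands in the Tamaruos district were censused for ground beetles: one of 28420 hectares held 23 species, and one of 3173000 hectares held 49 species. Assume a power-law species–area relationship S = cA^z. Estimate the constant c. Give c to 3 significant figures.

4.44

z = ln(S₂/S₁) / ln(A₂/A₁) = ln(49/23) / ln(3173000/28420) = 0.7563 / 4.7153 = 0.1604
c = S₁ / A₁^z = 23 / 28420^0.1604 = 23 / 5.18 = 4.44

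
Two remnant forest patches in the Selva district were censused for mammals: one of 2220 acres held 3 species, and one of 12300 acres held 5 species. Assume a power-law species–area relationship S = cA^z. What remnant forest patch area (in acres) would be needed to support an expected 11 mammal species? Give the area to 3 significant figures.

z = ln(5/3) / ln(12300/2220) = 0.5108 / 1.7121 = 0.2984
c = 3 / 2220^0.2984 = 3 / 9.964 = 0.3011
A = (11/0.3011)^(1/0.2984) ⇒ ln A = ln(36.53)/0.2984 = 12.0600
A = e^12.0600 ≈ 172812 acres

173000 acres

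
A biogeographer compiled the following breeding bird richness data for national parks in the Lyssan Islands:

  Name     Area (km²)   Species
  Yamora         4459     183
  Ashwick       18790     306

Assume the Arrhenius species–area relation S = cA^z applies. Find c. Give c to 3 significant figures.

z = ln(S₂/S₁) / ln(A₂/A₁) = ln(306/183) / ln(18790/4459) = 0.5141 / 1.4384 = 0.3574
c = S₁ / A₁^z = 183 / 4459^0.3574 = 183 / 20.15 = 9.082

9.08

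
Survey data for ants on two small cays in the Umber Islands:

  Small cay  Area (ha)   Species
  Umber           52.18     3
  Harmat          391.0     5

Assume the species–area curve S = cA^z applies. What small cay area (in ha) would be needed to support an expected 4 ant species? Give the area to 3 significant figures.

z = ln(5/3) / ln(391/52.18) = 0.5108 / 2.0140 = 0.2536
c = 3 / 52.18^0.2536 = 3 / 2.727 = 1.1
A = (4/1.1)^(1/0.2536) ⇒ ln A = ln(3.635)/0.2536 = 5.0889
A = e^5.0889 ≈ 162.2 ha

162 ha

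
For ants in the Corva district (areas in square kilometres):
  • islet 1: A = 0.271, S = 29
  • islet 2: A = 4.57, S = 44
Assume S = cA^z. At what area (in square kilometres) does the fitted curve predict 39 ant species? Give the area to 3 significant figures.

2.02 square kilometres

z = ln(44/29) / ln(4.57/0.271) = 0.4169 / 2.8251 = 0.1476
c = 29 / 0.271^0.1476 = 29 / 0.8248 = 35.16
A = (39/35.16)^(1/0.1476) ⇒ ln A = ln(1.109)/0.1476 = 0.7021
A = e^0.7021 ≈ 2.018 square kilometres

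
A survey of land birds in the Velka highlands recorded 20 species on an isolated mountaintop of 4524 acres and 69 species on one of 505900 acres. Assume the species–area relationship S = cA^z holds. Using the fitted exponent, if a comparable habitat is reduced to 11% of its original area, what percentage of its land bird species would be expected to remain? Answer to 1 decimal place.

56.0%

z = ln(69/20) / ln(505900/4524) = 1.2384 / 4.7169 = 0.2625
S_new/S_old = (A_new/A_old)^z = 0.11^0.2625 = exp(0.2625 × -2.2073) = 0.5602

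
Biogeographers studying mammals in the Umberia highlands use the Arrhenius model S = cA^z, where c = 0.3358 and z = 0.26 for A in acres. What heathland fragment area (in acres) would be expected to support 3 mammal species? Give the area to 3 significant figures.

4550 acres

3 = 0.3358 × A^0.26  ⇒  A^0.26 = 3/0.3358 = 8.934
ln A = ln(8.934) / 0.26 = 2.1899 / 0.26 = 8.4225
A = e^8.4225 ≈ 4548 acres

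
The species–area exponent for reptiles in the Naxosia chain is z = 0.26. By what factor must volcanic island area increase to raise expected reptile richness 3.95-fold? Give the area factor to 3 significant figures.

(A₂/A₁)^0.26 = 3.95, so A₂/A₁ = 3.95^(1/0.26) = 3.95^3.846
ln(A₂/A₁) = ln 3.95 / 0.26 = 1.3737 / 0.26 = 5.2835
A₂/A₁ = e^5.2835 ≈ 197.1

197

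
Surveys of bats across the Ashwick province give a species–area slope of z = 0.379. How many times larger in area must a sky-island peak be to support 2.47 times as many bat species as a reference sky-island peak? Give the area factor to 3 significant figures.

10.9

(A₂/A₁)^0.379 = 2.47, so A₂/A₁ = 2.47^(1/0.379) = 2.47^2.639
ln(A₂/A₁) = ln 2.47 / 0.379 = 0.9042 / 0.379 = 2.3858
A₂/A₁ = e^2.3858 ≈ 10.87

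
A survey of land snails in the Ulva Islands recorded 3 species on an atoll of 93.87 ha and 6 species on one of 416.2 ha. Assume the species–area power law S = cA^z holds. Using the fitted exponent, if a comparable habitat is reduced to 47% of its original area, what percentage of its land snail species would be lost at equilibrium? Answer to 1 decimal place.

z = ln(6/3) / ln(416.2/93.87) = 0.6931 / 1.4893 = 0.4654
S_new/S_old = (A_new/A_old)^z = 0.47^0.4654 = exp(0.4654 × -0.7550) = 0.7037
Fraction lost = 1 − 0.7037 = 0.2963

29.6%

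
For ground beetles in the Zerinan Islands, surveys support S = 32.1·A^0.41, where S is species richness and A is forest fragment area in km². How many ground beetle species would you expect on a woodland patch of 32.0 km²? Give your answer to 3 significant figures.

133

S = 32.1 × 32^0.41 = 32.1 × 4.141 ≈ 132.9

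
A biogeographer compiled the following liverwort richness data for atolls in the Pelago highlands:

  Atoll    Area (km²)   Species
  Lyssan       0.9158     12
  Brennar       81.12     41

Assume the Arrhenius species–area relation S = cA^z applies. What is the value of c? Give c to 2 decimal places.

z = ln(S₂/S₁) / ln(A₂/A₁) = ln(41/12) / ln(81.12/0.9158) = 1.2287 / 4.4839 = 0.2740
c = S₁ / A₁^z = 12 / 0.9158^0.2740 = 12 / 0.9762 = 12.29

12.29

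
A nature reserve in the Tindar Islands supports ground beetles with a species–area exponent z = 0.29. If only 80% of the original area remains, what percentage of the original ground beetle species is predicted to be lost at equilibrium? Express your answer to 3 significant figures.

S_new/S_old = (A_new/A_old)^z = 0.8^0.29
= exp(0.29 × ln 0.8) = exp(0.29 × -0.2231) = exp(-0.0647) ≈ 0.9373
Fraction lost = 1 − 0.9373 = 0.06266

6.27%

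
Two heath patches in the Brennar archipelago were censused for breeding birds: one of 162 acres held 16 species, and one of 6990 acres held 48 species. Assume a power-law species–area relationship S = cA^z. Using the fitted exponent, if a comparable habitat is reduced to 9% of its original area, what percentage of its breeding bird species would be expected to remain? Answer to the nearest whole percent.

z = ln(48/16) / ln(6990/162) = 1.0986 / 3.7646 = 0.2918
S_new/S_old = (A_new/A_old)^z = 0.09^0.2918 = exp(0.2918 × -2.4079) = 0.4952

50%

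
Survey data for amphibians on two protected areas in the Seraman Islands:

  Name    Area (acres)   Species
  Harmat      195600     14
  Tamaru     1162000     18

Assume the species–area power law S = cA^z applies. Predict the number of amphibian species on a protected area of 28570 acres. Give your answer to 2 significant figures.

11

z = ln(18/14) / ln(1162000/195600) = 0.2513 / 1.7818 = 0.1410
c = 14 / 195600^0.1410 = 14 / 5.576 = 2.511
S₃ = 2.511 × 28570^0.1410 = 2.511 × 4.251 ≈ 10.67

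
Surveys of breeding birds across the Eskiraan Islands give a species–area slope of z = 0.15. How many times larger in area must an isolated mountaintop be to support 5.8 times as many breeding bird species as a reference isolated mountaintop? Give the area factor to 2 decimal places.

(A₂/A₁)^0.15 = 5.8, so A₂/A₁ = 5.8^(1/0.15) = 5.8^6.667
ln(A₂/A₁) = ln 5.8 / 0.15 = 1.7579 / 0.15 = 11.7191
A₂/A₁ = e^11.7191 ≈ 122891

122890.97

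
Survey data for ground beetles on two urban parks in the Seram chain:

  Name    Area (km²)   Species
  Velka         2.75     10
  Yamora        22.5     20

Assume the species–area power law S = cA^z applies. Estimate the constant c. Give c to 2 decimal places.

z = ln(S₂/S₁) / ln(A₂/A₁) = ln(20/10) / ln(22.5/2.75) = 0.6931 / 2.1019 = 0.3298
c = S₁ / A₁^z = 10 / 2.75^0.3298 = 10 / 1.396 = 7.163

7.16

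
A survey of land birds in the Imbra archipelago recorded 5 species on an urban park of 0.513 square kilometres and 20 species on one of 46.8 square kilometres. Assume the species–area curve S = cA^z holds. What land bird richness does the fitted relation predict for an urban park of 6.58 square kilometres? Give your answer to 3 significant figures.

10.9

z = ln(20/5) / ln(46.8/0.513) = 1.3863 / 4.5134 = 0.3072
c = 5 / 0.513^0.3072 = 5 / 0.8146 = 6.138
S₃ = 6.138 × 6.58^0.3072 = 6.138 × 1.784 ≈ 10.95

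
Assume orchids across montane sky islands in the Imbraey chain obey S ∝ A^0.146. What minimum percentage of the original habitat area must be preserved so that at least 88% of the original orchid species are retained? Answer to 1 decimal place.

Need (A_new/A_old)^0.146 = 0.88, so A_new/A_old = 0.88^(1/0.146) = 0.88^6.849
ln(A_new/A_old) = ln 0.88 / 0.146 = -0.1278 / 0.146 = -0.8756
A_new/A_old = e^-0.8756 ≈ 0.4166

41.7%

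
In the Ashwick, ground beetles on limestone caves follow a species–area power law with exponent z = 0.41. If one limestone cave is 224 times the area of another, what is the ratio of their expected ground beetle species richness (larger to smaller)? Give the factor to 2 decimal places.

9.20

S₂/S₁ = (A₂/A₁)^z = 224^0.41
ln(S₂/S₁) = 0.41 × ln 224 = 0.41 × 5.4116 = 2.2188
S₂/S₁ = e^2.2188 ≈ 9.196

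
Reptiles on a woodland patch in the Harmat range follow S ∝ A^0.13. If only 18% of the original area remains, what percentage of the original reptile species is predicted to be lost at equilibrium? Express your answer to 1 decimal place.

20.0%

S_new/S_old = (A_new/A_old)^z = 0.18^0.13
= exp(0.13 × ln 0.18) = exp(0.13 × -1.7148) = exp(-0.2229) ≈ 0.8002
Fraction lost = 1 − 0.8002 = 0.1998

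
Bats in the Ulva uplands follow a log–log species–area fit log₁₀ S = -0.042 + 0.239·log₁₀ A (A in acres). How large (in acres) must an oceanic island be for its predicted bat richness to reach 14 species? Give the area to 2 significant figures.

14 = 0.9078 × A^0.239  ⇒  A^0.239 = 14/0.9078 = 15.42
ln A = ln(15.42) / 0.239 = 2.7358 / 0.239 = 11.4467
A = e^11.4467 ≈ 93594 acres

94000 acres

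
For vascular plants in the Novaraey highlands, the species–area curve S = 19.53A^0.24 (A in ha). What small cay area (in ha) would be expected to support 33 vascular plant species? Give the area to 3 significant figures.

8.90 ha

33 = 19.53 × A^0.24  ⇒  A^0.24 = 33/19.53 = 1.69
ln A = ln(1.69) / 0.24 = 0.5246 / 0.24 = 2.1856
A = e^2.1856 ≈ 8.896 ha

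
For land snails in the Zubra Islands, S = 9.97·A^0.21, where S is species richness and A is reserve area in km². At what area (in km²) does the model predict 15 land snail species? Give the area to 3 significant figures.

15 = 9.97 × A^0.21  ⇒  A^0.21 = 15/9.97 = 1.505
ln A = ln(1.505) / 0.21 = 0.4085 / 0.21 = 1.9451
A = e^1.9451 ≈ 6.994 km²

6.99 km²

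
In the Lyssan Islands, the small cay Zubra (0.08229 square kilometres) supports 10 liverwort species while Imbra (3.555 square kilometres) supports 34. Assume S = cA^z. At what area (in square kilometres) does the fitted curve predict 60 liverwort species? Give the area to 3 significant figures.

z = ln(34/10) / ln(3.555/0.08229) = 1.2238 / 3.7659 = 0.3250
c = 10 / 0.08229^0.3250 = 10 / 0.4441 = 22.52
A = (60/22.52)^(1/0.3250) ⇒ ln A = ln(2.665)/0.3250 = 3.0162
A = e^3.0162 ≈ 20.41 square kilometres

20.4 square kilometres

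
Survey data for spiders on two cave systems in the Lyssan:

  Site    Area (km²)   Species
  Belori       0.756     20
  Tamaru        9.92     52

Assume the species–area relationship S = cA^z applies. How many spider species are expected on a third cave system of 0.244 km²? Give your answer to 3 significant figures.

z = ln(52/20) / ln(9.92/0.756) = 0.9555 / 2.5743 = 0.3712
c = 20 / 0.756^0.3712 = 20 / 0.9014 = 22.19
S₃ = 22.19 × 0.244^0.3712 = 22.19 × 0.5924 ≈ 13.14

13.1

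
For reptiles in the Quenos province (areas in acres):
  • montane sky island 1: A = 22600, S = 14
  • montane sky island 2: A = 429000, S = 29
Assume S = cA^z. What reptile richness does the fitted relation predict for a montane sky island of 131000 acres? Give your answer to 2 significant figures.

z = ln(29/14) / ln(429000/22600) = 0.7282 / 2.9435 = 0.2474
c = 14 / 22600^0.2474 = 14 / 11.95 = 1.172
S₃ = 1.172 × 131000^0.2474 = 1.172 × 18.45 ≈ 21.62

22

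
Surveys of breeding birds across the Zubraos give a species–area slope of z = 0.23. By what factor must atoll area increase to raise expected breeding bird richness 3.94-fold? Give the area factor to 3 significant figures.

(A₂/A₁)^0.23 = 3.94, so A₂/A₁ = 3.94^(1/0.23) = 3.94^4.348
ln(A₂/A₁) = ln 3.94 / 0.23 = 1.3712 / 0.23 = 5.9617
A₂/A₁ = e^5.9617 ≈ 388.3

388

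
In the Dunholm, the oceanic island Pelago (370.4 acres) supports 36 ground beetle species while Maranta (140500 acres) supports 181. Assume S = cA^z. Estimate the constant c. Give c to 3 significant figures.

7.21

z = ln(S₂/S₁) / ln(A₂/A₁) = ln(181/36) / ln(140500/370.4) = 1.6150 / 5.9384 = 0.2720
c = S₁ / A₁^z = 36 / 370.4^0.2720 = 36 / 4.995 = 7.207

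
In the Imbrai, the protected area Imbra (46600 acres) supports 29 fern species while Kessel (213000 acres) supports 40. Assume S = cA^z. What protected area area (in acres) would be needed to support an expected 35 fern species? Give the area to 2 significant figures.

110000 acres

z = ln(40/29) / ln(213000/46600) = 0.3216 / 1.5197 = 0.2116
c = 29 / 46600^0.2116 = 29 / 9.725 = 2.982
A = (35/2.982)^(1/0.2116) ⇒ ln A = ln(11.74)/0.2116 = 11.6380
A = e^11.6380 ≈ 113326 acres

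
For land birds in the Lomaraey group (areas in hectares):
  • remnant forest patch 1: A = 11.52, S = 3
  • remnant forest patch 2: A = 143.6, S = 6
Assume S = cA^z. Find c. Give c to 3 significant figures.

1.53

z = ln(S₂/S₁) / ln(A₂/A₁) = ln(6/3) / ln(143.6/11.52) = 0.6931 / 2.5229 = 0.2747
c = S₁ / A₁^z = 3 / 11.52^0.2747 = 3 / 1.957 = 1.533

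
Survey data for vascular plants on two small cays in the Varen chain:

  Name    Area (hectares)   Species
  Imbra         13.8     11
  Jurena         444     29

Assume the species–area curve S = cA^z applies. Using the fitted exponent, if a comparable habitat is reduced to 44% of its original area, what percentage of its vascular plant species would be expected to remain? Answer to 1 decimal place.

z = ln(29/11) / ln(444/13.8) = 0.9694 / 3.4712 = 0.2793
S_new/S_old = (A_new/A_old)^z = 0.44^0.2793 = exp(0.2793 × -0.8210) = 0.7951

79.5%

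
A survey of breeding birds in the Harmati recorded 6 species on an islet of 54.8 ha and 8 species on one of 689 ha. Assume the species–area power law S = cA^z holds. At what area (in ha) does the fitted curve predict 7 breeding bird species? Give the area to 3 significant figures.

z = ln(8/6) / ln(689/54.8) = 0.2877 / 2.5316 = 0.1136
c = 6 / 54.8^0.1136 = 6 / 1.576 = 3.807
A = (7/3.807)^(1/0.1136) ⇒ ln A = ln(1.839)/0.1136 = 5.3602
A = e^5.3602 ≈ 212.8 ha

213 ha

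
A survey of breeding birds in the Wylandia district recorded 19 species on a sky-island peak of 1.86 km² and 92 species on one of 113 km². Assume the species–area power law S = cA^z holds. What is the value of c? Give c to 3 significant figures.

15.0

z = ln(S₂/S₁) / ln(A₂/A₁) = ln(92/19) / ln(113/1.86) = 1.5773 / 4.1068 = 0.3841
c = S₁ / A₁^z = 19 / 1.86^0.3841 = 19 / 1.269 = 14.97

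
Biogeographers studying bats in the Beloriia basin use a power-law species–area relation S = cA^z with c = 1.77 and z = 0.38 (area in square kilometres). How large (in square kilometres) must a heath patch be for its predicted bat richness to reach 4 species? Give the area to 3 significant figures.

8.55 square kilometres

4 = 1.77 × A^0.38  ⇒  A^0.38 = 4/1.77 = 2.26
ln A = ln(2.26) / 0.38 = 0.8153 / 0.38 = 2.1456
A = e^2.1456 ≈ 8.547 square kilometres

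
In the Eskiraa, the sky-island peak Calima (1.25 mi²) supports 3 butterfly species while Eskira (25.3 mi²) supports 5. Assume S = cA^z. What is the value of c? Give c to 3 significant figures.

2.89

z = ln(S₂/S₁) / ln(A₂/A₁) = ln(5/3) / ln(25.3/1.25) = 0.5108 / 3.0077 = 0.1698
c = S₁ / A₁^z = 3 / 1.25^0.1698 = 3 / 1.039 = 2.888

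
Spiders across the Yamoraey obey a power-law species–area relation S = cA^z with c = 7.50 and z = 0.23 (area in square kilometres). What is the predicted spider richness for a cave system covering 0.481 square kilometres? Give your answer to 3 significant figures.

6.34

S = 7.5 × 0.481^0.23 = 7.5 × 0.8451 ≈ 6.338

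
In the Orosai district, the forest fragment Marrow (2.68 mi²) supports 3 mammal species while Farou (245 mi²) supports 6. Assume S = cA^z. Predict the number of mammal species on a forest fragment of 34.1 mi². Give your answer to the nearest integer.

4

z = ln(6/3) / ln(245/2.68) = 0.6931 / 4.5154 = 0.1535
c = 3 / 2.68^0.1535 = 3 / 1.163 = 2.579
S₃ = 2.579 × 34.1^0.1535 = 2.579 × 1.719 ≈ 4.433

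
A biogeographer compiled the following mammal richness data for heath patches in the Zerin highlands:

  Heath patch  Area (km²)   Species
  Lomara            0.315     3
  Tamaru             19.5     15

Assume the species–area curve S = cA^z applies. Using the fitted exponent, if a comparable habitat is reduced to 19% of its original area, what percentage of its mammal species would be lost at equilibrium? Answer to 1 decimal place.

z = ln(15/3) / ln(19.5/0.315) = 1.6094 / 4.1256 = 0.3901
S_new/S_old = (A_new/A_old)^z = 0.19^0.3901 = exp(0.3901 × -1.6607) = 0.5232
Fraction lost = 1 − 0.5232 = 0.4768

47.7%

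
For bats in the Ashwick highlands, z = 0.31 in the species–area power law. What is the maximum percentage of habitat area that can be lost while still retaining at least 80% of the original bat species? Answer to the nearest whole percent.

51%

Need (A_new/A_old)^0.31 = 0.8, so A_new/A_old = 0.8^(1/0.31) = 0.8^3.226
ln(A_new/A_old) = ln 0.8 / 0.31 = -0.2231 / 0.31 = -0.7198
A_new/A_old = e^-0.7198 ≈ 0.4868
Fraction that can be lost = 1 − 0.4868 = 0.5132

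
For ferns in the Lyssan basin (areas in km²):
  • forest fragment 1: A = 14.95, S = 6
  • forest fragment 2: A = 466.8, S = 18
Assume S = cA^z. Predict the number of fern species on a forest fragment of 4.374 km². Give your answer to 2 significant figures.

z = ln(18/6) / ln(466.8/14.95) = 1.0986 / 3.4412 = 0.3193
c = 6 / 14.95^0.3193 = 6 / 2.371 = 2.53
S₃ = 2.53 × 4.374^0.3193 = 2.53 × 1.602 ≈ 4.053

4.1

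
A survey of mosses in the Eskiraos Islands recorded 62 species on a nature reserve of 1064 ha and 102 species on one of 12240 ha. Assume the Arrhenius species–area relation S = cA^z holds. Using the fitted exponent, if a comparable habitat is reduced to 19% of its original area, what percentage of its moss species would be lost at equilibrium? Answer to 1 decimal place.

28.7%

z = ln(102/62) / ln(12240/1064) = 0.4978 / 2.4427 = 0.2038
S_new/S_old = (A_new/A_old)^z = 0.19^0.2038 = exp(0.2038 × -1.6607) = 0.7129
Fraction lost = 1 − 0.7129 = 0.2871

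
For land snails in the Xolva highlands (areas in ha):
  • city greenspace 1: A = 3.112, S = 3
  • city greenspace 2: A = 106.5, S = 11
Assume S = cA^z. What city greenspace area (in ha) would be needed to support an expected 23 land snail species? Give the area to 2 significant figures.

790 ha

z = ln(11/3) / ln(106.5/3.112) = 1.2993 / 3.5329 = 0.3678
c = 3 / 3.112^0.3678 = 3 / 1.518 = 1.976
A = (23/1.976)^(1/0.3678) ⇒ ln A = ln(11.64)/0.3678 = 6.6737
A = e^6.6737 ≈ 791.4 ha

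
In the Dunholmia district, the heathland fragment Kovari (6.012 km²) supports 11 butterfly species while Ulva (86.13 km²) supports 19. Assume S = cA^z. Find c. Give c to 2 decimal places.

z = ln(S₂/S₁) / ln(A₂/A₁) = ln(19/11) / ln(86.13/6.012) = 0.5465 / 2.6621 = 0.2053
c = S₁ / A₁^z = 11 / 6.012^0.2053 = 11 / 1.445 = 7.611

7.61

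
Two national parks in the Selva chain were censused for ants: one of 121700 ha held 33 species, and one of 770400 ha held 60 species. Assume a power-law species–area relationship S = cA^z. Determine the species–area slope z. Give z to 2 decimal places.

Taking logs: ln S = ln c + z ln A, so z = (ln S₂ − ln S₁)/(ln A₂ − ln A₁).
z = ln(60/33) / ln(770400/121700) = ln(1.818) / ln(6.33) = 0.5978 / 1.8454 = 0.3240

0.32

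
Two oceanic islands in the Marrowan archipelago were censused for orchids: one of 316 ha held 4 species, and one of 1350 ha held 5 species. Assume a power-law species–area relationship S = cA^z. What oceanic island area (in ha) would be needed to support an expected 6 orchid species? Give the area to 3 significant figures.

z = ln(5/4) / ln(1350/316) = 0.2231 / 1.4521 = 0.1537
c = 4 / 316^0.1537 = 4 / 2.422 = 1.652
A = (6/1.652)^(1/0.1537) ⇒ ln A = ln(3.633)/0.1537 = 8.3943
A = e^8.3943 ≈ 4422 ha

4420 ha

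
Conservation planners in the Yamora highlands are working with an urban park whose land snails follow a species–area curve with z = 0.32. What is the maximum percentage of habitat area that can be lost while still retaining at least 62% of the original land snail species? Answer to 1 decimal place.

Need (A_new/A_old)^0.32 = 0.62, so A_new/A_old = 0.62^(1/0.32) = 0.62^3.125
ln(A_new/A_old) = ln 0.62 / 0.32 = -0.4780 / 0.32 = -1.4939
A_new/A_old = e^-1.4939 ≈ 0.2245
Fraction that can be lost = 1 − 0.2245 = 0.7755

77.5%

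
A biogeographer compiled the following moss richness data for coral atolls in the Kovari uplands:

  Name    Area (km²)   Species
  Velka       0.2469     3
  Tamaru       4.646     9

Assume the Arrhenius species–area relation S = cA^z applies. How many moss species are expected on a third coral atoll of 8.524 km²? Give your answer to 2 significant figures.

z = ln(9/3) / ln(4.646/0.2469) = 1.0986 / 2.9348 = 0.3743
c = 3 / 0.2469^0.3743 = 3 / 0.5924 = 5.064
S₃ = 5.064 × 8.524^0.3743 = 5.064 × 2.23 ≈ 11.3

11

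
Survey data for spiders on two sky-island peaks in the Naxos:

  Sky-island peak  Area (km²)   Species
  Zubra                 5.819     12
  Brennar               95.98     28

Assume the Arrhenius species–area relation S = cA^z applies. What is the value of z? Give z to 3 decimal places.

Taking logs: ln S = ln c + z ln A, so z = (ln S₂ − ln S₁)/(ln A₂ − ln A₁).
z = ln(28/12) / ln(95.98/5.819) = ln(2.333) / ln(16.49) = 0.8473 / 2.8030 = 0.3023

0.302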